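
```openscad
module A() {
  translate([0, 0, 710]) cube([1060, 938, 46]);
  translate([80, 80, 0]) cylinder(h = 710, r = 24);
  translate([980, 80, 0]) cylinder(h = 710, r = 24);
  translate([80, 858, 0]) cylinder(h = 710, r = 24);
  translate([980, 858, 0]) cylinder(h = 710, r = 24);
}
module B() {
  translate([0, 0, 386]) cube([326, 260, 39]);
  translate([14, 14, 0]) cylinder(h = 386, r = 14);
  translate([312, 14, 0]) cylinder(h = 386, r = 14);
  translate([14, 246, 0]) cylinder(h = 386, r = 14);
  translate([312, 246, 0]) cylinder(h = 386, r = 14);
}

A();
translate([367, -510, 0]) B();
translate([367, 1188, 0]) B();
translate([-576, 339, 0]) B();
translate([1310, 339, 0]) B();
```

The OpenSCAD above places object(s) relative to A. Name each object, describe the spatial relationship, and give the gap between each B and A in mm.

Each stool's nearest face is 250 mm from the table's bounding box.

A is a table. B is a stool. Four stools sit around the table at the −y, +y, −x, +x sides. The gap between each stool and the table is 250 mm.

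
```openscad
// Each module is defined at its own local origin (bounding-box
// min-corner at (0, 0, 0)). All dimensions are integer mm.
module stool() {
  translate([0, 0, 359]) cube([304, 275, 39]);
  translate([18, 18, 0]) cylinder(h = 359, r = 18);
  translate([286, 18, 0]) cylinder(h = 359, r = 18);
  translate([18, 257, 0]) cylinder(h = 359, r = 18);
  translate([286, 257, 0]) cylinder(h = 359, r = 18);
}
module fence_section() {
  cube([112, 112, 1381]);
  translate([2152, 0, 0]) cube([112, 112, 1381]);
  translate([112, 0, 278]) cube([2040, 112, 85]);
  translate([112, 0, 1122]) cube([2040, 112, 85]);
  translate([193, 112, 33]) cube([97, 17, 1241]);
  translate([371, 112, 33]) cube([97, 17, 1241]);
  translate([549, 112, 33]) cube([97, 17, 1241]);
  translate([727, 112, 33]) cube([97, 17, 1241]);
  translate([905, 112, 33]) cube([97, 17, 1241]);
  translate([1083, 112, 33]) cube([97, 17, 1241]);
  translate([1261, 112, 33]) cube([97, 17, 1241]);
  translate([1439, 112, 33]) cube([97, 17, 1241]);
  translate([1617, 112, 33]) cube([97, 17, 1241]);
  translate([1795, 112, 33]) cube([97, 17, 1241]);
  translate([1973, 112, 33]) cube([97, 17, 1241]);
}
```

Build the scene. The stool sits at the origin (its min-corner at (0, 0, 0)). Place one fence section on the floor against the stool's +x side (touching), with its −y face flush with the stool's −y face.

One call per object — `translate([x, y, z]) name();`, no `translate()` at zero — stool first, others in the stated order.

stool();
translate([304, 0, 0]) fence_section();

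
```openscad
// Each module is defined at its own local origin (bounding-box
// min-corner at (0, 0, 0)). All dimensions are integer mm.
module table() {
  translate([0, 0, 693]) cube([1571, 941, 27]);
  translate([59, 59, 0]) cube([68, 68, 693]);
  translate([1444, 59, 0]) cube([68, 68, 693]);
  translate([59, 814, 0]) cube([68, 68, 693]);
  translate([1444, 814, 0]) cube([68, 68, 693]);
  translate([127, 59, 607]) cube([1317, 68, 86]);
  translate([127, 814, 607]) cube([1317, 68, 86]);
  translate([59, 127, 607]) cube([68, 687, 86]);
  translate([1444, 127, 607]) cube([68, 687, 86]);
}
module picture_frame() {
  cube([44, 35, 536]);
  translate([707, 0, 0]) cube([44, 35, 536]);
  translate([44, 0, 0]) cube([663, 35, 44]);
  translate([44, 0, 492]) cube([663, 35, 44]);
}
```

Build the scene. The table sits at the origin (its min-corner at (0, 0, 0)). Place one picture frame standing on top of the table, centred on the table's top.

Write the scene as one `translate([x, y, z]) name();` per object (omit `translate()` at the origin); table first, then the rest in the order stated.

table();
translate([410, 453, 720]) picture_frame();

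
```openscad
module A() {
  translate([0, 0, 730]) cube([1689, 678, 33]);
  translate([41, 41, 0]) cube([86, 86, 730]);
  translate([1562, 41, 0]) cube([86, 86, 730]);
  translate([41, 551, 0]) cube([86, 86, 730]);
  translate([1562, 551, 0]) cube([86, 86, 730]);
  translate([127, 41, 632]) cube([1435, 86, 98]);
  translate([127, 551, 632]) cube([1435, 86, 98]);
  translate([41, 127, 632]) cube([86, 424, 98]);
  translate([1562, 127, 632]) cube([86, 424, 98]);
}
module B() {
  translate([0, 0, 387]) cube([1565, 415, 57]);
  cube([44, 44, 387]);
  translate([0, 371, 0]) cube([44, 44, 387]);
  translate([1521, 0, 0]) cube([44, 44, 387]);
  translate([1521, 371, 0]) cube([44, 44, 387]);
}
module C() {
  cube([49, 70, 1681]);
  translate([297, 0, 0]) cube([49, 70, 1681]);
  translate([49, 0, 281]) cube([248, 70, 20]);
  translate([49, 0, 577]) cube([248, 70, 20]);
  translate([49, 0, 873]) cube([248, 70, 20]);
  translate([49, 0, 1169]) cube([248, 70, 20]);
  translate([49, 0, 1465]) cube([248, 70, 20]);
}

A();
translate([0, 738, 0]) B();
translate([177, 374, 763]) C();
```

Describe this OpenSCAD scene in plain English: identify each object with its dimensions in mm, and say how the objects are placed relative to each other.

A is a table with a 1689×678 mm rectangular top, 33 mm thick, top surface at z = 763 mm, supported by four 86×86 mm square legs, each inset 41 mm from the nearest pair of top edges, running from the floor. Four apron rails, 86 mm thick and 98 mm tall, run between adjacent legs with their top edges flush with the underside of the top and their outer faces flush with the legs' outer faces.

B is a long wooden bench with a 1565 mm (x) × 415 mm (y) seat, 57 mm thick, its top surface 444 mm above the floor. Four 44 mm square legs at the seat corners, flush with the edges, run from z = 0 to the seat underside.

C is a straight ladder. Two 49×70 mm vertical rails, 1681 mm tall, stand 346 mm apart (outside-to-outside) with their front faces coplanar on the −y side. 5 rungs, each 70 mm deep and 20 mm tall, span between the inner faces of the rails, front faces flush with the rails. The lowest rung's underside is at z = 281 mm and rungs are spaced 296 mm apart (underside to underside).

The bench is on the floor beside the table on its +y side. The ladder is on top of the table.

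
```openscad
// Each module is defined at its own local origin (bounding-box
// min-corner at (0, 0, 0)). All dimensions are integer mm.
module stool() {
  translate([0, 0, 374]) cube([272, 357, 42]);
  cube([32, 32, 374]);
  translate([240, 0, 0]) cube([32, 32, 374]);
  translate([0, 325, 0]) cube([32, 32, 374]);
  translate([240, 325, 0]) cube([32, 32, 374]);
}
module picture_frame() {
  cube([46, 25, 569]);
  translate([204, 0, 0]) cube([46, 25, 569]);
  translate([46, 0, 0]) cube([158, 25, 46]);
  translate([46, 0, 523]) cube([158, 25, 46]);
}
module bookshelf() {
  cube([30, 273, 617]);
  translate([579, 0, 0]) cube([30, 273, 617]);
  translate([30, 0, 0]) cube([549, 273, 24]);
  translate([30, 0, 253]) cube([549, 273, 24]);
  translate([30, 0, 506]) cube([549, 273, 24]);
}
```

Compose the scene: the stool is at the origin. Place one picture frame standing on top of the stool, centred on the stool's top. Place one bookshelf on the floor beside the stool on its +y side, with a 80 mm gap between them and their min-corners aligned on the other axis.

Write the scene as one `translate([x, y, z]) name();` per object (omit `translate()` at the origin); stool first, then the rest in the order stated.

stool();
translate([11, 166, 416]) picture_frame();
translate([0, 437, 0]) bookshelf();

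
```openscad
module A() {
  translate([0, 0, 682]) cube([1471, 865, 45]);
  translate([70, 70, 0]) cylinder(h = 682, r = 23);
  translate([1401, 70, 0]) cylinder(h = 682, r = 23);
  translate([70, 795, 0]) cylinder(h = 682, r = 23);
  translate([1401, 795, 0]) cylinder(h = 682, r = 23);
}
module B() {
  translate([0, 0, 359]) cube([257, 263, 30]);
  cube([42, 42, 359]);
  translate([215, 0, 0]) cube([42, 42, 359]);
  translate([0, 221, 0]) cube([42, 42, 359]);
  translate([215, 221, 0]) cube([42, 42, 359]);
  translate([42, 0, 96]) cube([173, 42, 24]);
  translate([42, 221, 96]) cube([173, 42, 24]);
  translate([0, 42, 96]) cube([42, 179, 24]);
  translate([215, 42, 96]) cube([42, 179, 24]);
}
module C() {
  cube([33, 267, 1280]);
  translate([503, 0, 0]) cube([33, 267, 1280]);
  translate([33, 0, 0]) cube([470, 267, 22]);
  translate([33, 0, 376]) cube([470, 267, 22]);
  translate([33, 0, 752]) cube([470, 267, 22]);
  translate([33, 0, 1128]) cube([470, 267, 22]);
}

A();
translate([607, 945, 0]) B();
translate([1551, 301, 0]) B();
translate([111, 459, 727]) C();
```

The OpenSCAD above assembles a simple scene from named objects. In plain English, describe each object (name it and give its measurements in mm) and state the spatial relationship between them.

A is a rectangular dining table. The top is 1471×865×45 mm with its upper surface at z = 727 mm. It stands on four round legs of 46 mm diameter, each leg's bounding box inset 47 mm from the nearest pair of top edges, running from the floor to the underside of the top.

B is a four-legged stool. The seat is 257×263 mm, 30 mm thick, top at z = 389 mm. It stands on four square legs, each 42×42 mm in cross-section, from z = 0 to the seat underside, each flush with a corner of the seat. Four stretchers, 42 mm wide and 24 mm tall, connect adjacent legs with their undersides at z = 96 mm, each running between the inner faces of the legs it joins and aligned with the legs' outer faces on the other axis.

C is a bookshelf 536 mm wide overall, 267 mm deep and 1280 mm tall. The two sides are 33 mm thick vertical panels. 4 horizontal shelves of 22 mm thickness span between the inner faces of the sides; the lowest shelf sits on the floor and shelves are stacked with a clear vertical gap of 354 mm between each pair.

Two stools sit around the table at the +y, +x sides. The bookshelf is on top of the table.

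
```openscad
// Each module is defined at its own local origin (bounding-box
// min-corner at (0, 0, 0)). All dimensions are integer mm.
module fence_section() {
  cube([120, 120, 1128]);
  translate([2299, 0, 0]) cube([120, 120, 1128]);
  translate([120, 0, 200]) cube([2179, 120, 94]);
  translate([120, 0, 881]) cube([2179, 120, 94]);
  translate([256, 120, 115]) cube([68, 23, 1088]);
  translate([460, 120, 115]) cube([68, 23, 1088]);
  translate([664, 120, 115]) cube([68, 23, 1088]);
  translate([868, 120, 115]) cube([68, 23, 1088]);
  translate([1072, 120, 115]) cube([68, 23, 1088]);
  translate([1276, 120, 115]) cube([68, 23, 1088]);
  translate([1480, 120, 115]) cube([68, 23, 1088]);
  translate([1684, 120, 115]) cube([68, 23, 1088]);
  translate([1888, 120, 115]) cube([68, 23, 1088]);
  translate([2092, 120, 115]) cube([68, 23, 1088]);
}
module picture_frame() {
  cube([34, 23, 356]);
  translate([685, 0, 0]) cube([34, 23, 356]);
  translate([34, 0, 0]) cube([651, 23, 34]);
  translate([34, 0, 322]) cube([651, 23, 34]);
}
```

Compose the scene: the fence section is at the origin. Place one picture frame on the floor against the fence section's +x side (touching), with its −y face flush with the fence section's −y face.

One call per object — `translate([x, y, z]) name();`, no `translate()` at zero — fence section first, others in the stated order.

fence_section();
translate([2419, 0, 0]) picture_frame();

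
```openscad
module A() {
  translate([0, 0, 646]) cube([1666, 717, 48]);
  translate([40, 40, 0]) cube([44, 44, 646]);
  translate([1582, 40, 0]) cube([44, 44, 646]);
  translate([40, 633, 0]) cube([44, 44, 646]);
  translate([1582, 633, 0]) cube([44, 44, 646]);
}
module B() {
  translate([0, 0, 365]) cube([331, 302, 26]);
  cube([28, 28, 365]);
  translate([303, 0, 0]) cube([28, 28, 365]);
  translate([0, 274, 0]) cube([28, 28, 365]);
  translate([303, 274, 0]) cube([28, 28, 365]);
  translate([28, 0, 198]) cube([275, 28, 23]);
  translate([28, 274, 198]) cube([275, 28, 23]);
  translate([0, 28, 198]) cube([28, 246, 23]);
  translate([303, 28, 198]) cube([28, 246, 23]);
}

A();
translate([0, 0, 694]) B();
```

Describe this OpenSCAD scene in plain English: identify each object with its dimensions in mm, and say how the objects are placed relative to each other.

A is a rectangular dining table. The top is 1666×717×48 mm with its upper surface at z = 694 mm. It stands on four 44×44 mm square legs, each inset 40 mm from the nearest pair of top edges, running from the floor to the underside of the top.

B is a four-legged stool. The seat is 331×302 mm, 26 mm thick, top at z = 391 mm. It stands on four square legs, each 28×28 mm in cross-section, from z = 0 to the seat underside, each flush with a corner of the seat. Four stretchers, 28 mm wide and 23 mm tall, connect adjacent legs with their undersides at z = 198 mm, each running between the inner faces of the legs it joins and aligned with the legs' outer faces on the other axis.

The stool is on top of the table.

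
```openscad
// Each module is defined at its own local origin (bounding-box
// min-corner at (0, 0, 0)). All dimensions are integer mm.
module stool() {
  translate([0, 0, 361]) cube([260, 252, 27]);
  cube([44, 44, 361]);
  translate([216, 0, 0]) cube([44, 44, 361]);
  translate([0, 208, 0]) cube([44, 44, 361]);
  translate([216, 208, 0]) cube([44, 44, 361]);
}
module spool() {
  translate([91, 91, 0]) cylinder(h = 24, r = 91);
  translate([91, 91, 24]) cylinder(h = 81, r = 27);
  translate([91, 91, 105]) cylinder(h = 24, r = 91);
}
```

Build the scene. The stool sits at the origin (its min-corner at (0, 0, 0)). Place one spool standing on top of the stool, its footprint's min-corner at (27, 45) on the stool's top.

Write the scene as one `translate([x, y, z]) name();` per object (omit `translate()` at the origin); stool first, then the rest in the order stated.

stool();
translate([27, 45, 388]) spool();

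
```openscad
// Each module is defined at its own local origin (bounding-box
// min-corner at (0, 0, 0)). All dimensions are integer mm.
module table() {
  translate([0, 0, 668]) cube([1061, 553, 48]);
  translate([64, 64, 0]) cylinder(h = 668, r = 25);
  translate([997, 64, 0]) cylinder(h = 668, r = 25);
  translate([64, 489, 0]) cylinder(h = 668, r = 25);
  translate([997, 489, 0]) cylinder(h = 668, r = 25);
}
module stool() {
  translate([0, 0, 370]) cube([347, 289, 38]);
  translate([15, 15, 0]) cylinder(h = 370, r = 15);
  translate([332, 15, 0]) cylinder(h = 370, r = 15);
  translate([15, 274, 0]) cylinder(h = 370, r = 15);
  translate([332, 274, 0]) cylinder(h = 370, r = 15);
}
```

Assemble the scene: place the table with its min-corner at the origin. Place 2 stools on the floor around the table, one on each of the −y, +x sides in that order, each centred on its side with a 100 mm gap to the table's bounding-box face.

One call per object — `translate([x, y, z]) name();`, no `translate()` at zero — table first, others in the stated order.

table();
translate([357, -389, 0]) stool();
translate([1161, 132, 0]) stool();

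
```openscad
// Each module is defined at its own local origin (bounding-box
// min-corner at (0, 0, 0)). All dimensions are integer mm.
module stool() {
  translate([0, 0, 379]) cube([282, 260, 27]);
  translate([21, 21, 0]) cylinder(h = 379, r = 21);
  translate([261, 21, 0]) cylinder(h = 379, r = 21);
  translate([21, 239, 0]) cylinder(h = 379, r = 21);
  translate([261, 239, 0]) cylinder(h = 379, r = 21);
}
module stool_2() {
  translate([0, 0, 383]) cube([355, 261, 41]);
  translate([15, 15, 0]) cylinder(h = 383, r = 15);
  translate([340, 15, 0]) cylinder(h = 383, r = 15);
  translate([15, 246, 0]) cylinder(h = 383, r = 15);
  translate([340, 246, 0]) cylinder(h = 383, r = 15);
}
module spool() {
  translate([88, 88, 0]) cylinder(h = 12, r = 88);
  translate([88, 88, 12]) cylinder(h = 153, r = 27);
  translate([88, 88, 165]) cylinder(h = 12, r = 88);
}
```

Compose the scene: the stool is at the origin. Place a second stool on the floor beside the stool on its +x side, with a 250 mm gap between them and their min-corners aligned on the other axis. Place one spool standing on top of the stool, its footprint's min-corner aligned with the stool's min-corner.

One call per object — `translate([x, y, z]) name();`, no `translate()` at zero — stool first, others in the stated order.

stool();
translate([532, 0, 0]) stool_2();
translate([0, 0, 406]) spool();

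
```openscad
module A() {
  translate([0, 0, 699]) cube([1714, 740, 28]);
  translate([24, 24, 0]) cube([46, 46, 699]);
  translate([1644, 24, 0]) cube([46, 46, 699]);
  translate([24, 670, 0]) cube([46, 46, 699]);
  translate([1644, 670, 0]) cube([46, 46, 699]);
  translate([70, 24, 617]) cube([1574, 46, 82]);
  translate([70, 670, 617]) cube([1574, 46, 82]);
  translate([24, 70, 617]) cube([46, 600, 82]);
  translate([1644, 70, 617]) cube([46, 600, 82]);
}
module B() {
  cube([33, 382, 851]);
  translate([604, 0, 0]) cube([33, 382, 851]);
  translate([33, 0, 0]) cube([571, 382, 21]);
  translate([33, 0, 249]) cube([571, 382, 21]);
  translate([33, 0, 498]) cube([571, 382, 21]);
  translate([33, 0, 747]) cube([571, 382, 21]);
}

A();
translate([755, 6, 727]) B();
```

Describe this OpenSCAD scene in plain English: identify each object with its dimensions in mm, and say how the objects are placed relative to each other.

A is a table with a 1714×740 mm rectangular top, 28 mm thick, top surface at z = 727 mm, supported by four 46×46 mm square legs, each inset 24 mm from the nearest pair of top edges, running from the floor. Four apron rails, 46 mm thick and 82 mm tall, run between adjacent legs with their top edges flush with the underside of the top and their outer faces flush with the legs' outer faces.

B is an open bookshelf. Two side panels, each 33 mm thick, 382 mm deep and 851 mm tall, stand 637 mm apart (outside-to-outside). Between them sit 4 shelves, each 21 mm thick and 382 mm deep, spanning the full gap between the sides. The bottom shelf rests on the floor (its underside at z = 0) and the clear gap between one shelf's top and the next shelf's underside is 228 mm.

The bookshelf is on top of the table.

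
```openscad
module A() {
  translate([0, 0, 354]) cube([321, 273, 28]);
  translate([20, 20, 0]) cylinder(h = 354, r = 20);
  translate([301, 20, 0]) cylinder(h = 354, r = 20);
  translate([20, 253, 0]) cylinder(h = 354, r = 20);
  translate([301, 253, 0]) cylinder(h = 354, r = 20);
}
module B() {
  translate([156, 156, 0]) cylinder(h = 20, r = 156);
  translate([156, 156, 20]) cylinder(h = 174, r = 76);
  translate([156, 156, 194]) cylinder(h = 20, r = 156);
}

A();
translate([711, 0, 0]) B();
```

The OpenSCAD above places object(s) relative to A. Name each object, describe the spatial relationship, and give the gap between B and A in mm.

A is a stool. B is a spool. The spool is on the floor beside the stool on its +x side. The gap between the spool and the stool is 390 mm.

The spool's nearest face is 390 mm from the stool's +x face.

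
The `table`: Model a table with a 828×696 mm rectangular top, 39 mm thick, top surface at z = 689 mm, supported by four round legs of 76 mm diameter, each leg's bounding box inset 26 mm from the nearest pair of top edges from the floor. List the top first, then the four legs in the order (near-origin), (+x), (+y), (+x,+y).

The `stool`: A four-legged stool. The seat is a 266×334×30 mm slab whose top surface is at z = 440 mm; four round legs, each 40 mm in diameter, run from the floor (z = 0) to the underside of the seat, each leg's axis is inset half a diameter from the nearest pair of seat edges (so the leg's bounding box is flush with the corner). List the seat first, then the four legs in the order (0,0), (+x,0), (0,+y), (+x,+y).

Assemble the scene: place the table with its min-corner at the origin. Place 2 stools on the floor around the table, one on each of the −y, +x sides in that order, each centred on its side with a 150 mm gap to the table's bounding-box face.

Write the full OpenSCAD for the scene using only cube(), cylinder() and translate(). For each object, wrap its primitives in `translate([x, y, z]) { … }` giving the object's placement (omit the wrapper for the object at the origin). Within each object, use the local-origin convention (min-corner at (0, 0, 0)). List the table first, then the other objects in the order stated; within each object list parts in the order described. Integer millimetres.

translate([0, 0, 650]) cube([828, 696, 39]);
translate([64, 64, 0]) cylinder(h = 650, r = 38);
translate([764, 64, 0]) cylinder(h = 650, r = 38);
translate([64, 632, 0]) cylinder(h = 650, r = 38);
translate([764, 632, 0]) cylinder(h = 650, r = 38);
translate([281, -484, 0]) {
  translate([0, 0, 410]) cube([266, 334, 30]);
  translate([20, 20, 0]) cylinder(h = 410, r = 20);
  translate([246, 20, 0]) cylinder(h = 410, r = 20);
  translate([20, 314, 0]) cylinder(h = 410, r = 20);
  translate([246, 314, 0]) cylinder(h = 410, r = 20);
}
translate([978, 181, 0]) {
  translate([0, 0, 410]) cube([266, 334, 30]);
  translate([20, 20, 0]) cylinder(h = 410, r = 20);
  translate([246, 20, 0]) cylinder(h = 410, r = 20);
  translate([20, 314, 0]) cylinder(h = 410, r = 20);
  translate([246, 314, 0]) cylinder(h = 410, r = 20);
}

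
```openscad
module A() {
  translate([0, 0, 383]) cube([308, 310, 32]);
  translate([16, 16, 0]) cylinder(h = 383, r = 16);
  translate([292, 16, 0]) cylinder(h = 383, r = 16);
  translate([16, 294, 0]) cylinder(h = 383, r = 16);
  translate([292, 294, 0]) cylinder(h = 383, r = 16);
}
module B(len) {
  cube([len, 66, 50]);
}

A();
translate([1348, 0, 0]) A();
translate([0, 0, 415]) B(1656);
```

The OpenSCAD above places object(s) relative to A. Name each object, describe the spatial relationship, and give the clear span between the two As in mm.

A is a stool. B is a beam. A beam spans the tops of two stools. The clear span between the two stools is 1040 mm.

Second stool starts at x = 1348; first ends at x = 308; clear span = 1348 − 308 = 1040 mm.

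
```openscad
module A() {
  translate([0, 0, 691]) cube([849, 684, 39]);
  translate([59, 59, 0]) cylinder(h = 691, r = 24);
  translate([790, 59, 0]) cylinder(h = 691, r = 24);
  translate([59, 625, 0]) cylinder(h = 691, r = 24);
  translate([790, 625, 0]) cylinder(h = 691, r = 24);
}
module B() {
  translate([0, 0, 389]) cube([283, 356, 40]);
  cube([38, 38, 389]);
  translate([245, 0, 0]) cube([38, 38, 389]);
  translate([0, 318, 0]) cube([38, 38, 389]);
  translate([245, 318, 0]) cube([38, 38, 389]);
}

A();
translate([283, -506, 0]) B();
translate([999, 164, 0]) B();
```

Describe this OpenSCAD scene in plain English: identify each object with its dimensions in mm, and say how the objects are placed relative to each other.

A is a table: top 849 mm (x) × 684 mm (y), 39 mm thick, upper face at z = 730 mm, on four round legs of 48 mm diameter, each leg's bounding box inset 35 mm from the nearest pair of top edges, running from z = 0 to the bottom of the top.

B is a four-legged stool. The seat is 283×356 mm, 40 mm thick, top at z = 429 mm. It stands on four square legs, each 38×38 mm in cross-section, from z = 0 to the seat underside, each flush with a corner of the seat.

Two stools sit around the table at the −y, +x sides.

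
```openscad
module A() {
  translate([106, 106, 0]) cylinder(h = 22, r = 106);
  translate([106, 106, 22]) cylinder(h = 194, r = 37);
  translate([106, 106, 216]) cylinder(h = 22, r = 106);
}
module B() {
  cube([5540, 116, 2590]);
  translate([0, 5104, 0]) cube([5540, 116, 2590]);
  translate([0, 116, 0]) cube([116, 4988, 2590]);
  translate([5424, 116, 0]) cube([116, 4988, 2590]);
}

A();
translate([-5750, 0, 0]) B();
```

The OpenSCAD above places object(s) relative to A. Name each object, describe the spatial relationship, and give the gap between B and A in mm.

A is a spool. B is a house frame. The house frame is on the floor beside the spool on its −x side. The gap between the house frame and the spool is 210 mm.

The house frame's nearest face is 210 mm from the spool's −x face.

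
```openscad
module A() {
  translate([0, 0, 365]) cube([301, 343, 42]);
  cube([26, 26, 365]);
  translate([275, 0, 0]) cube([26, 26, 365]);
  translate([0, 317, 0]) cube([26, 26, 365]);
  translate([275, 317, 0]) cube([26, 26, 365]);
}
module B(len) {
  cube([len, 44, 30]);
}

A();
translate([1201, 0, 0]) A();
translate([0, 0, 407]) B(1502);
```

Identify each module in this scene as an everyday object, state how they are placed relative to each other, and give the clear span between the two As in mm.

A is a stool. B is a beam. A beam spans the tops of two stools. The clear span between the two stools is 900 mm.

Second stool starts at x = 1201; first ends at x = 301; clear span = 1201 − 301 = 900 mm.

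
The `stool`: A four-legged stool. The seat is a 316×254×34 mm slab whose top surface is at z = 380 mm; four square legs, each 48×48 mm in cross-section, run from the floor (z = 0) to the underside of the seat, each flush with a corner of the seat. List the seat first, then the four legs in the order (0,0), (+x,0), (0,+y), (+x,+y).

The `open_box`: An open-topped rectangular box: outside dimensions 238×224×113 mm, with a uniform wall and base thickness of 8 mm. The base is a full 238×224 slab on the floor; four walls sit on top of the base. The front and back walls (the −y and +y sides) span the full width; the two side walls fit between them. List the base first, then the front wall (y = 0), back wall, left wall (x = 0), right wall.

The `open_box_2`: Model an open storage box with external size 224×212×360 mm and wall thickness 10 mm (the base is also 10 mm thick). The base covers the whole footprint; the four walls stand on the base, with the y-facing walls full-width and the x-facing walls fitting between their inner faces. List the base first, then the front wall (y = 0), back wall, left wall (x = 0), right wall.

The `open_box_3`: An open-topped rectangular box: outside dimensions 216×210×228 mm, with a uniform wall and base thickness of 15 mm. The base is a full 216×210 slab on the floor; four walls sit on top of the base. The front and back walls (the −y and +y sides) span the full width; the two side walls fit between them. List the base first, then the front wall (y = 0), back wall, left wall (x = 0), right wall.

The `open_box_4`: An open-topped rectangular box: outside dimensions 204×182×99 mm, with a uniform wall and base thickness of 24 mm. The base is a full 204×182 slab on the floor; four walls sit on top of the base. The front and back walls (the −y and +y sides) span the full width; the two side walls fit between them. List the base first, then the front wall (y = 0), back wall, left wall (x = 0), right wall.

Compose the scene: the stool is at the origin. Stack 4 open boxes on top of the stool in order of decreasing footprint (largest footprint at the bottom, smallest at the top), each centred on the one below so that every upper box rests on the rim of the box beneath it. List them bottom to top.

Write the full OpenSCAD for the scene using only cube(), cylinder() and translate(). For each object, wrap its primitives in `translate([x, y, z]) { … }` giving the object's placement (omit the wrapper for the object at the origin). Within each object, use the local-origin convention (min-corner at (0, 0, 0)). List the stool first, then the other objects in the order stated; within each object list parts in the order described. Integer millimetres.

translate([0, 0, 346]) cube([316, 254, 34]);
cube([48, 48, 346]);
translate([268, 0, 0]) cube([48, 48, 346]);
translate([0, 206, 0]) cube([48, 48, 346]);
translate([268, 206, 0]) cube([48, 48, 346]);
translate([39, 15, 380]) {
  cube([238, 224, 8]);
  translate([0, 0, 8]) cube([238, 8, 105]);
  translate([0, 216, 8]) cube([238, 8, 105]);
  translate([0, 8, 8]) cube([8, 208, 105]);
  translate([230, 8, 8]) cube([8, 208, 105]);
}
translate([46, 21, 493]) {
  cube([224, 212, 10]);
  translate([0, 0, 10]) cube([224, 10, 350]);
  translate([0, 202, 10]) cube([224, 10, 350]);
  translate([0, 10, 10]) cube([10, 192, 350]);
  translate([214, 10, 10]) cube([10, 192, 350]);
}
translate([50, 22, 853]) {
  cube([216, 210, 15]);
  translate([0, 0, 15]) cube([216, 15, 213]);
  translate([0, 195, 15]) cube([216, 15, 213]);
  translate([0, 15, 15]) cube([15, 180, 213]);
  translate([201, 15, 15]) cube([15, 180, 213]);
}
translate([56, 36, 1081]) {
  cube([204, 182, 24]);
  translate([0, 0, 24]) cube([204, 24, 75]);
  translate([0, 158, 24]) cube([204, 24, 75]);
  translate([0, 24, 24]) cube([24, 134, 75]);
  translate([180, 24, 24]) cube([24, 134, 75]);
}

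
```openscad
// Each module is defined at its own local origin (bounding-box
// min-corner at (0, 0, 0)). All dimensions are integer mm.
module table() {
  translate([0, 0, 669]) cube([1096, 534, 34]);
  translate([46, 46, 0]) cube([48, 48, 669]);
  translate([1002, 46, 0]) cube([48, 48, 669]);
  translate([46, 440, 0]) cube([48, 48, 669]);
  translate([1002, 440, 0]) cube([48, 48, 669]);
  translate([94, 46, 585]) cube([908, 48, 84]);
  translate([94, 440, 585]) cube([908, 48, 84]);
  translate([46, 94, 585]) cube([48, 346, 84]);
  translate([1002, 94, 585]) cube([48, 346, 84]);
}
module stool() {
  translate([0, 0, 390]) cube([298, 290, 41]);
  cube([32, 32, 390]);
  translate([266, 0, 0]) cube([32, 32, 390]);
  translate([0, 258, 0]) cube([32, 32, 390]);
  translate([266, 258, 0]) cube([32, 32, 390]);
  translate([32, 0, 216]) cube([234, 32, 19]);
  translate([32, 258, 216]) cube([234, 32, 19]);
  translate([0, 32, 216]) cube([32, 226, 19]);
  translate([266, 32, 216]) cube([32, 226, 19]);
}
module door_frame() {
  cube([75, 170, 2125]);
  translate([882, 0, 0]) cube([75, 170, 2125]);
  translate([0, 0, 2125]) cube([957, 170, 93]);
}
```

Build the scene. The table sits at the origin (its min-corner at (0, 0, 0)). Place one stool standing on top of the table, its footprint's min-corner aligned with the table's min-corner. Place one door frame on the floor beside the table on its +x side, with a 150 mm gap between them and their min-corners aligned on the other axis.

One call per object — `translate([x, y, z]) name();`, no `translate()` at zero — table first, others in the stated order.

table();
translate([0, 0, 703]) stool();
translate([1246, 0, 0]) door_frame();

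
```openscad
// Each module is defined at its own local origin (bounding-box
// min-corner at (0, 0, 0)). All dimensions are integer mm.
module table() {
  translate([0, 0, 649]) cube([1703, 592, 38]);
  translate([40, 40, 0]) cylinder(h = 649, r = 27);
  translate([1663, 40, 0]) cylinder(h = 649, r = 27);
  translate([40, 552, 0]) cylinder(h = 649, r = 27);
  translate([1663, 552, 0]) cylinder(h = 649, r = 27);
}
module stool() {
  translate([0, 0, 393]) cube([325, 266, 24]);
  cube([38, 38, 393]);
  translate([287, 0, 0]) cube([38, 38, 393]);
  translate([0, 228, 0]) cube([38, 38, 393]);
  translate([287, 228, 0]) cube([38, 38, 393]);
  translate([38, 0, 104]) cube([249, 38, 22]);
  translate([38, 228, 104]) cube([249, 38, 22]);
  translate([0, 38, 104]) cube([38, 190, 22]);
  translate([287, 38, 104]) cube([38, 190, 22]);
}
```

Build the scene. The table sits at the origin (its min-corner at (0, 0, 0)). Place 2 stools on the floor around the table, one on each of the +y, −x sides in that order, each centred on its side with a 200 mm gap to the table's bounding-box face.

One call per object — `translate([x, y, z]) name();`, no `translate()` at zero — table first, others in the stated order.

table();
translate([689, 792, 0]) stool();
translate([-525, 163, 0]) stool();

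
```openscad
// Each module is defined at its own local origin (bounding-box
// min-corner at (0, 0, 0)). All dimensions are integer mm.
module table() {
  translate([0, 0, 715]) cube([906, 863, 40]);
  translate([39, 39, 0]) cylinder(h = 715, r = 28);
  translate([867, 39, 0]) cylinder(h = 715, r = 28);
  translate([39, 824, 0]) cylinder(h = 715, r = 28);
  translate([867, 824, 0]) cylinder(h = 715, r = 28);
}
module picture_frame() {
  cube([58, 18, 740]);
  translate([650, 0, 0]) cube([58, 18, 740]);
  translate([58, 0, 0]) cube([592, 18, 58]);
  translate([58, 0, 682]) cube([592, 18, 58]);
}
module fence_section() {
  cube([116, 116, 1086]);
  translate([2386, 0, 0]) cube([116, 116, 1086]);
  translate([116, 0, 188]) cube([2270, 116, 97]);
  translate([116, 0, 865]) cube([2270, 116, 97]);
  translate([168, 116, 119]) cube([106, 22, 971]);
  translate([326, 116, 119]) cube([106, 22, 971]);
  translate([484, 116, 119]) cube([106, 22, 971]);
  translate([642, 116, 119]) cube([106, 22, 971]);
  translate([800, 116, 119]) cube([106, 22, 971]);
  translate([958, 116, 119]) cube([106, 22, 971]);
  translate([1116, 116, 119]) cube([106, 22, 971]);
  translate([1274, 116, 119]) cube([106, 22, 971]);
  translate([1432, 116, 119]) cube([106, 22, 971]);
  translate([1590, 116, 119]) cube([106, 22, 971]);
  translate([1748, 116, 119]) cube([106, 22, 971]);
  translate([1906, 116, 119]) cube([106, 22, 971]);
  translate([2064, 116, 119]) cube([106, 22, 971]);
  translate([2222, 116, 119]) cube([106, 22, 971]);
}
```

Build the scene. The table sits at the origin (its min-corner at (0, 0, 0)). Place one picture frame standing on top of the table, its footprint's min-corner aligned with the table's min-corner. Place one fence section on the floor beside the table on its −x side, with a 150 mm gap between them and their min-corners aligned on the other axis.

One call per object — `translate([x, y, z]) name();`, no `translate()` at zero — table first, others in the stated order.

table();
translate([0, 0, 755]) picture_frame();
translate([-2652, 0, 0]) fence_section();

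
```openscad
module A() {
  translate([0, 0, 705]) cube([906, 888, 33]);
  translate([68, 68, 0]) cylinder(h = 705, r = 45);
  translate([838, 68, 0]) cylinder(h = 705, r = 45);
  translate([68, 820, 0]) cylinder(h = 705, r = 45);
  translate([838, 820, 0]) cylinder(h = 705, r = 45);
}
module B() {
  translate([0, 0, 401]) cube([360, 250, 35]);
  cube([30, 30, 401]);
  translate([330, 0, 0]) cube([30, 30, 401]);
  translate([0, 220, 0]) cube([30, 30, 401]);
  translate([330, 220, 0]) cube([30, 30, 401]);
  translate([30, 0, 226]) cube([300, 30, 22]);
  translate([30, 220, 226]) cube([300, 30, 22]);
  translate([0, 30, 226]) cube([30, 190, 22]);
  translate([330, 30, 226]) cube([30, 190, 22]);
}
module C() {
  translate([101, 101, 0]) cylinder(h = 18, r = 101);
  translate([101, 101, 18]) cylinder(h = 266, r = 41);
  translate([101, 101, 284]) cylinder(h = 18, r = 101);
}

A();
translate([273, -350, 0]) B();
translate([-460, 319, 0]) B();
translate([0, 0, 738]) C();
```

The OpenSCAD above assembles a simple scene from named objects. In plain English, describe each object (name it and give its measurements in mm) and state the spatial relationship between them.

A is a rectangular dining table. The top is 906×888×33 mm with its upper surface at z = 738 mm. It stands on four round legs of 90 mm diameter, each leg's bounding box inset 23 mm from the nearest pair of top edges, running from the floor to the underside of the top.

B is a four-legged stool. The seat is 360×250 mm, 35 mm thick, top at z = 436 mm. It stands on four square legs, each 30×30 mm in cross-section, from z = 0 to the seat underside, each flush with a corner of the seat. Four stretchers, 30 mm wide and 22 mm tall, connect adjacent legs with their undersides at z = 226 mm, each running between the inner faces of the legs it joins and aligned with the legs' outer faces on the other axis.

C is a spool: two coaxial disc flanges of radius 101 mm and thickness 18 mm, joined by a core cylinder of radius 41 mm and height 266 mm. The lower flange rests on z = 0 and the three cylinders share a vertical axis.

Two stools sit around the table at the −y, −x sides. The spool is on top of the table.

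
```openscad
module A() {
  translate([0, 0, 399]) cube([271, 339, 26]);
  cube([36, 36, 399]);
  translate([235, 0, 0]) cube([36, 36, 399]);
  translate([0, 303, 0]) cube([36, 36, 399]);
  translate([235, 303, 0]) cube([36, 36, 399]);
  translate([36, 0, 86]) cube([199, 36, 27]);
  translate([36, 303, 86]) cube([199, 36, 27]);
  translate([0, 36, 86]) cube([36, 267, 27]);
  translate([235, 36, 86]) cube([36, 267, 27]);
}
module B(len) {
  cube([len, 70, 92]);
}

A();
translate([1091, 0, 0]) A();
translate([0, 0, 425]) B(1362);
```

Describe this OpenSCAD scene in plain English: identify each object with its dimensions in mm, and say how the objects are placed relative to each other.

A is a four-legged stool. The seat is a 271×339×26 mm slab whose top surface is at z = 425 mm; four square legs, each 36×36 mm in cross-section, run from the floor (z = 0) to the underside of the seat, each flush with a corner of the seat. Four stretchers, 36 mm wide and 27 mm tall, connect adjacent legs with their undersides at z = 86 mm, each running between the inner faces of the legs it joins and aligned with the legs' outer faces on the other axis.

B is a rectangular beam 1362 mm long (x), 70 mm deep (y), 92 mm thick (z).

The beam spans the tops of two stools placed 820 mm apart, resting at z = 425 mm.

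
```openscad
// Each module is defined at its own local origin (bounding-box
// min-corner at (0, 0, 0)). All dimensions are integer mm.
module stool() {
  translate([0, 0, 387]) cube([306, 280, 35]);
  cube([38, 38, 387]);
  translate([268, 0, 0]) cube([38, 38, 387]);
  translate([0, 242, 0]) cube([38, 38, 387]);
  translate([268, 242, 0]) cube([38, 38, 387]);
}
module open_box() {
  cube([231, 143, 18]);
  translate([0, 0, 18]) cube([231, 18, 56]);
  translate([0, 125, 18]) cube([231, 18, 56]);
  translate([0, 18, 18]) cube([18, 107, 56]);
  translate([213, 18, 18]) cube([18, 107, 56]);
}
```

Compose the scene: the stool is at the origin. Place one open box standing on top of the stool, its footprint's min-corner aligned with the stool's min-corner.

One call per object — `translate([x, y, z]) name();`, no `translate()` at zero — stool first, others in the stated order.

stool();
translate([0, 0, 422]) open_box();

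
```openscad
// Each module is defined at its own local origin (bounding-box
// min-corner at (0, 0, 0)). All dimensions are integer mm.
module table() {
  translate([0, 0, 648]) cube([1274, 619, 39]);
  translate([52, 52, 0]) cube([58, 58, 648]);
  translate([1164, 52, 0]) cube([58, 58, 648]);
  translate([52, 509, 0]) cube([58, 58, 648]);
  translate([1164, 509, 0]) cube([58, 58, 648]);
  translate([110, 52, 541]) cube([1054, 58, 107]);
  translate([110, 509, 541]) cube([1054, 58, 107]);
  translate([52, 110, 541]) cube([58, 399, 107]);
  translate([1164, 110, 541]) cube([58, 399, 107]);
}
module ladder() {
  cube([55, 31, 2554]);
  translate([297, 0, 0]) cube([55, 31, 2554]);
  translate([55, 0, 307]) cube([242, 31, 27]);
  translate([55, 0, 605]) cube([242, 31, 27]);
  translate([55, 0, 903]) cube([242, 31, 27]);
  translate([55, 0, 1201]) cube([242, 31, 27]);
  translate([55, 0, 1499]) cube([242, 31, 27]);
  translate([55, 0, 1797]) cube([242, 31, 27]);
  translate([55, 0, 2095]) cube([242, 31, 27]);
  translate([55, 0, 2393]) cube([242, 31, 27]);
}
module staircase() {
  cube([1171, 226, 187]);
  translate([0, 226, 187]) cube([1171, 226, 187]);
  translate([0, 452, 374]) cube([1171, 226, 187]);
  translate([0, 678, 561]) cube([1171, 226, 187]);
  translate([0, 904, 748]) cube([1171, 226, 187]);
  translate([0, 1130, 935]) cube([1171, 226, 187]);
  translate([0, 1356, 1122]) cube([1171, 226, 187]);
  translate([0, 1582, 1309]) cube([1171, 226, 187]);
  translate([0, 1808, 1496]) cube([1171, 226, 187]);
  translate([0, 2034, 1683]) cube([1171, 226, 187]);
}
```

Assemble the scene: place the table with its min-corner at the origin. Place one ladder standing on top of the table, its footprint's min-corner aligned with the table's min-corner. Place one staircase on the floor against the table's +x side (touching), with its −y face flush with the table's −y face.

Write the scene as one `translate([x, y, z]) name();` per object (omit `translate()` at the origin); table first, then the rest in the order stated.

table();
translate([0, 0, 687]) ladder();
translate([1274, 0, 0]) staircase();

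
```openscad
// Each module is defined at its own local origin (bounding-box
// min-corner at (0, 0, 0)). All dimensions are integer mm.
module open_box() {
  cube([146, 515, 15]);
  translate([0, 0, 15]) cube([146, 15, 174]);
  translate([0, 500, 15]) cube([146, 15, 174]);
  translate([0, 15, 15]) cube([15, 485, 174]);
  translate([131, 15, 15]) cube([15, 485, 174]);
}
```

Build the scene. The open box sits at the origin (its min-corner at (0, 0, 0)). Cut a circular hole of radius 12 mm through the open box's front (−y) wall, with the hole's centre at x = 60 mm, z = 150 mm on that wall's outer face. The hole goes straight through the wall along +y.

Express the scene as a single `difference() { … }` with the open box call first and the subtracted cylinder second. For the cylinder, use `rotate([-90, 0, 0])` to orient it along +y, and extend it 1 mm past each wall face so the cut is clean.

difference() {
  open_box();
  translate([60, -1, 150]) rotate([-90, 0, 0]) cylinder(h = 17, r = 12);
}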